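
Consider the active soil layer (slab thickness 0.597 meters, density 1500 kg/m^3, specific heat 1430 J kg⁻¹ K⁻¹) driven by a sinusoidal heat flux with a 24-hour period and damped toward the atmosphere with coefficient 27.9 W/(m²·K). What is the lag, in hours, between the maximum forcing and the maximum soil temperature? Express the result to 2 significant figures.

4.9 hours

Areal heat capacity C = ρ c_p D = 1500 × 1430 × 0.597 = 1.28×10^6 J/(m^2 K).
ω = 2π / 86400 s = 7.27×10^-5 s⁻¹.
Phase lag φ = arctan(Cω/λ) = arctan(93.1/27.9) = 1.28 rad.
Time lag = φ / ω = 1.28 / 7.27×10^-5 = 17600 s = 4.89 hours.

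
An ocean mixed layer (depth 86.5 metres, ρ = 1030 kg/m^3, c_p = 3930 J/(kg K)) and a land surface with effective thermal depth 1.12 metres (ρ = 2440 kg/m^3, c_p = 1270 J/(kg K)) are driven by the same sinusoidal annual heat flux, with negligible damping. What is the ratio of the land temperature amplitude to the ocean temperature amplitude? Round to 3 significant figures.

101

C_ocean = 1030 × 3930 × 86.5 = 3.50×10^8 J/(m²·K).
C_land = 2440 × 1270 × 1.12 = 3.47×10^6 J/(m²·K).
Undamped amplitude ∝ 1/C, so A_land/A_ocean = C_ocean/C_land = 101.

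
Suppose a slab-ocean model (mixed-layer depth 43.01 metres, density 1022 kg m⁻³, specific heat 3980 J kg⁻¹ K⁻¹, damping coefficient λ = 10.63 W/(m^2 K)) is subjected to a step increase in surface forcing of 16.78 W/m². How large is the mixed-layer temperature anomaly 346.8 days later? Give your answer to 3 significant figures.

Areal heat capacity C = ρ c_p D = 1022 × 3980 × 43.01 = 1.75×10^8 J/(m^2 K).
τ = C / λ = 1.75×10^8 / 10.63 = 1.65×10^7 s.
Equilibrium anomaly ΔT_eq = F / λ = 16.78 / 10.63 = 1.58 K.
t = 346.8 days = 3.00×10^7 s, so t/τ = 1.82.
ΔT(t) = ΔT_eq (1 − e^(−t/τ)) = 1.58 × (1 − e^−1.82) = 1.32 K.

1.32 K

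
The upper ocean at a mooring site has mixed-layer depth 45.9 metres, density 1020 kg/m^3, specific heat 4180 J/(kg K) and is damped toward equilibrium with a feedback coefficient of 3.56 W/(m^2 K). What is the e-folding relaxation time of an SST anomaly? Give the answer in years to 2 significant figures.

1.7 years

Areal heat capacity C = ρ c_p D = 1020 × 4180 × 45.9 = 1.96×10^8 J/(m^2 K).
Relaxation time τ = C / λ = 1.96×10^8 / 3.56 = 5.50×10^7 s.
In years: 5.50×10^7 s / (3.156×10^7 s/year) = 1.74 years.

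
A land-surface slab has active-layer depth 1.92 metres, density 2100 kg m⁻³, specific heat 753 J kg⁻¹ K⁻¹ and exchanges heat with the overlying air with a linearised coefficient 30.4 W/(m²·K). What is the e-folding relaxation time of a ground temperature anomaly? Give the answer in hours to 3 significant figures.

27.7 hours

Areal heat capacity C = ρ c_p D = 2100 × 753 × 1.92 = 3.04×10^6 J m⁻² K⁻¹.
Relaxation time τ = C / λ = 3.04×10^6 / 30.4 = 99900 s.
In hours: 99900 s / (3600 s/hour) = 27.7 hours.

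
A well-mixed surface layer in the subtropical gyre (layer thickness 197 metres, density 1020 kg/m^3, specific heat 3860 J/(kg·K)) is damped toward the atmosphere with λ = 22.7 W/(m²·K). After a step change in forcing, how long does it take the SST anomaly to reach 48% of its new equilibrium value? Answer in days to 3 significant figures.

259 days

Areal heat capacity C = ρ c_p D = 1020 × 3860 × 197 = 7.76×10^8 J/(m^2 K).
τ = C / λ = 7.76×10^8 / 22.7 = 3.42×10^7 s.
Fraction reached: 1 − e^(−t/τ) = 0.48 ⇒ t = −τ ln(1 − 0.48) = τ × 0.654.
t = 2.23×10^7 s = 259 days.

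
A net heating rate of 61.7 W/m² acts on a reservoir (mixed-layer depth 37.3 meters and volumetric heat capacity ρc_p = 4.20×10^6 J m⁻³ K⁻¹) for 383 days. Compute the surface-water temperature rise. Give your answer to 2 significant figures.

Areal heat capacity C = ρc_p × D = 4.20×10^6 × 37.3 = 1.57×10^8 J/(m^2 K).
Net heat input Q = F Δt = 61.7 × (383 days × 86400 s/day) = 2.04×10^9 J/m².
ΔT = Q / C = 2.04×10^9 / 1.57×10^8 = 13.0 K.

13 K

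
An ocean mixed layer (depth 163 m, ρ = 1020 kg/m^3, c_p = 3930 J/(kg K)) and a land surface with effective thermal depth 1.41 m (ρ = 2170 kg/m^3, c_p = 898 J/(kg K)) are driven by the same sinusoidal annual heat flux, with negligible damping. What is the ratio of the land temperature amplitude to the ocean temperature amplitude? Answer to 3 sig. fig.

C_ocean = 1020 × 3930 × 163 = 6.53×10^8 J/(m²·K).
C_land = 2170 × 898 × 1.41 = 2.75×10^6 J/(m²·K).
Undamped amplitude ∝ 1/C, so A_land/A_ocean = C_ocean/C_land = 238.

238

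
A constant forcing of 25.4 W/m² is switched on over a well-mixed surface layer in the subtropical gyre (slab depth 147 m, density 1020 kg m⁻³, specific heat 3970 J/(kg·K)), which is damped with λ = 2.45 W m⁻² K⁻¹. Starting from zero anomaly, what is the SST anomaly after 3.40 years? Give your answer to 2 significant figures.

Areal heat capacity C = ρ c_p D = 1020 × 3970 × 147 = 5.95×10^8 J/(m²·K).
τ = C / λ = 5.95×10^8 / 2.45 = 2.43×10^8 s.
Equilibrium anomaly ΔT_eq = F / λ = 25.4 / 2.45 = 10.4 K.
t = 3.40 years = 1.07×10^8 s, so t/τ = 0.442.
ΔT(t) = ΔT_eq (1 − e^(−t/τ)) = 10.4 × (1 − e^−0.442) = 3.70 K.

3.7 K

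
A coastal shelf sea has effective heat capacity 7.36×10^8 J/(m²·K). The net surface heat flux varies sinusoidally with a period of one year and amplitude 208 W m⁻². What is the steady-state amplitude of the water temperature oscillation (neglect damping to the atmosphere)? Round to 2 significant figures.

Areal heat capacity C = 7.36×10^8 J/(m²·K) (given).
Angular frequency ω = 2π / T = 2π / 3.15×10^7 s = 1.99×10^-7 s⁻¹.
Cω = 7.36×10^8 × 1.99×10^-7 = 147 W/(m²·K).
Amplitude A = F₀ / (Cω) = 208 / 147 = 1.42 K.

1.4 K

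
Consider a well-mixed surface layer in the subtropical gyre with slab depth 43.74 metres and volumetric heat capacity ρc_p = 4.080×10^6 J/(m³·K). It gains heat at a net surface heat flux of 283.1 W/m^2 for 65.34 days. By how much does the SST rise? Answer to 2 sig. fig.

Areal heat capacity C = ρc_p × D = 4.080×10^6 × 43.74 = 1.78×10^8 J/(m²·K).
Net heat input Q = F Δt = 283.1 × (65.34 days × 86400 s/day) = 1.60×10^9 J/m².
ΔT = Q / C = 1.60×10^9 / 1.78×10^8 = 8.96 K.

9.0 K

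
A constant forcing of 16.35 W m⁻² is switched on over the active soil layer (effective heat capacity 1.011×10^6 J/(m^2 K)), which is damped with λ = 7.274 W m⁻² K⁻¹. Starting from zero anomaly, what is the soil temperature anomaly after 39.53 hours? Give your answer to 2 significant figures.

1.4 K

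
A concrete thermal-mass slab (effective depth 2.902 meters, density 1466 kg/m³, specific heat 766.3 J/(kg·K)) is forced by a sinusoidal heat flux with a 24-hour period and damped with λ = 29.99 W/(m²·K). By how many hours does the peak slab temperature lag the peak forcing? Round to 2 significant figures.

5.5 hours

Areal heat capacity C = ρ c_p D = 1466 × 766.3 × 2.902 = 3.26×10^6 J/(m^2 K).
ω = 2π / 86400 s = 7.27×10^-5 s⁻¹.
Phase lag φ = arctan(Cω/λ) = arctan(237/29.99) = 1.44 rad.
Time lag = φ / ω = 1.44 / 7.27×10^-5 = 19900 s = 5.52 hours.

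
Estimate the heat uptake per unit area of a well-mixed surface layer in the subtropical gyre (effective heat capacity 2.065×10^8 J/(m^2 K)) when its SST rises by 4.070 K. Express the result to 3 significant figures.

Areal heat capacity C = 2.065×10^8 J/(m^2 K) (given).
ΔQ = C ΔT = 2.06×10^8 × 4.070 = 8.40×10^8 J/m².

8.40×10^8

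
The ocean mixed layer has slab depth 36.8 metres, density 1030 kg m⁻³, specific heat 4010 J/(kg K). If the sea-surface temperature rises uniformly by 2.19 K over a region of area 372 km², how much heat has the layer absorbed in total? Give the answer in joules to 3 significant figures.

Areal heat capacity C = ρ c_p D = 1030 × 4010 × 36.8 = 1.52×10^8 J/(m²·K).
Heat per unit area: q = C ΔT = 1.52×10^8 × 2.19 = 3.33×10^8 J/m².
Total heat: Q = q × A = 3.33×10^8 × (372 × 10⁶ m²) = 1.24×10^17 J.

1.24×10^17 J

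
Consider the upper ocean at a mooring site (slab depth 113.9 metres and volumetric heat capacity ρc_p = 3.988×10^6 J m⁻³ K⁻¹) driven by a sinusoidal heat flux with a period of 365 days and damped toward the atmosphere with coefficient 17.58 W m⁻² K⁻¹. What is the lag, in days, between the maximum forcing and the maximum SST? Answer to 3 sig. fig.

Areal heat capacity C = ρc_p × D = 3.988×10^6 × 113.9 = 4.54×10^8 J/(m²·K).
ω = 2π / 3.15×10^7 s = 1.99×10^-7 s⁻¹.
Phase lag φ = arctan(Cω/λ) = arctan(90.5/17.58) = 1.38 rad.
Time lag = φ / ω = 1.38 / 1.99×10^-7 = 6.92×10^6 s = 80.1 days.

80.1 days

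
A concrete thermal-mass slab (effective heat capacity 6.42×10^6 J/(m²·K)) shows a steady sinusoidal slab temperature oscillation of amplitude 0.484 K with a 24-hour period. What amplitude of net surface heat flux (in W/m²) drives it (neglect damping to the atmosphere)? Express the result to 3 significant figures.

Areal heat capacity C = 6.42×10^6 J/(m²·K) (given).
ω = 2π / 86400 s = 7.27×10^-5 s⁻¹.
Cω = 6.42×10^6 × 7.27×10^-5 = 467 W/(m²·K).
F₀ = A × Cω = 0.484 × 467 = 226 W/m².

226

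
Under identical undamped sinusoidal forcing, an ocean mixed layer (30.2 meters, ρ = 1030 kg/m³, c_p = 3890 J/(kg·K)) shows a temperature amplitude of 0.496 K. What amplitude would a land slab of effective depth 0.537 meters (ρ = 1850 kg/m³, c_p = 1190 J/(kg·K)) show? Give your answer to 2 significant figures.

C_ocean = 1.21×10^8 J/(m²·K); C_land = 1.18×10^6 J/(m²·K).
A ∝ 1/C ⇒ A_land = A_ocean × C_ocean/C_land = 0.496 × 102 = 50.8 K.

51 K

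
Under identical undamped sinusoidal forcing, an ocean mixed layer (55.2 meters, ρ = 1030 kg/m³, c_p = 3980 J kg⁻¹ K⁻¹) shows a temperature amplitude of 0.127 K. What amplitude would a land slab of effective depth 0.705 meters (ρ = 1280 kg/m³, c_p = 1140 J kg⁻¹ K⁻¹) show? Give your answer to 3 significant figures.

C_ocean = 2.26×10^8 J/(m²·K); C_land = 1.03×10^6 J/(m²·K).
A ∝ 1/C ⇒ A_land = A_ocean × C_ocean/C_land = 0.127 × 220 = 27.9 K.

27.9 K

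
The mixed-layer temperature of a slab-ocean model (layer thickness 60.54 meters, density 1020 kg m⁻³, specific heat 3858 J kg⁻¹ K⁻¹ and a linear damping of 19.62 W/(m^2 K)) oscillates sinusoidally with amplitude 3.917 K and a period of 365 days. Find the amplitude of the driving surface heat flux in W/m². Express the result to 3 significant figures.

Areal heat capacity C = ρ c_p D = 1020 × 3858 × 60.54 = 2.38×10^8 J m⁻² K⁻¹.
ω = 2π / 3.15×10^7 s = 1.99×10^-7 s⁻¹.
√((Cω)² + λ²) = √((47.5)² + 19.62²) = 51.4 W/(m²·K).
F₀ = A × √((Cω)²+λ²) = 3.917 × 51.4 = 201 W/m².

201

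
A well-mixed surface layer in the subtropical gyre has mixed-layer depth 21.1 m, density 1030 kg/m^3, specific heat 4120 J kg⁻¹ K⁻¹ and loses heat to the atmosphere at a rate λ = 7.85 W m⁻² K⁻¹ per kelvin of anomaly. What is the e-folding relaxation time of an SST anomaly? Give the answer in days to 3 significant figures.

132 days

Areal heat capacity C = ρ c_p D = 1030 × 4120 × 21.1 = 8.95×10^7 J m⁻² K⁻¹.
Relaxation time τ = C / λ = 8.95×10^7 / 7.85 = 1.14×10^7 s.
In days: 1.14×10^7 s / (86400 s/day) = 132 days.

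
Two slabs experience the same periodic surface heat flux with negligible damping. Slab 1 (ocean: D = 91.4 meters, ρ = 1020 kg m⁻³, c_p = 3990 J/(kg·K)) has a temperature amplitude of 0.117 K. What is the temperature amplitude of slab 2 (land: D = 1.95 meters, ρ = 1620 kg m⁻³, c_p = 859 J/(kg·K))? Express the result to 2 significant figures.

16 K

C_ocean = 3.72×10^8 J/(m²·K); C_land = 2.71×10^6 J/(m²·K).
A ∝ 1/C ⇒ A_land = A_ocean × C_ocean/C_land = 0.117 × 137 = 16.0 K.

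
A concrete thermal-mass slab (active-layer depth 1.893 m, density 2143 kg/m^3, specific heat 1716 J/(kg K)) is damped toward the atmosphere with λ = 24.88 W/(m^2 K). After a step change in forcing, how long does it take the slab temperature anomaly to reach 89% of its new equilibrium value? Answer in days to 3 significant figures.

Areal heat capacity C = ρ c_p D = 2143 × 1716 × 1.893 = 6.96×10^6 J m⁻² K⁻¹.
τ = C / λ = 6.96×10^6 / 24.88 = 2.80×10^5 s.
Fraction reached: 1 − e^(−t/τ) = 0.89 ⇒ t = −τ ln(1 − 0.89) = τ × 2.21.
t = 6.18×10^5 s = 7.15 days.

7.15 days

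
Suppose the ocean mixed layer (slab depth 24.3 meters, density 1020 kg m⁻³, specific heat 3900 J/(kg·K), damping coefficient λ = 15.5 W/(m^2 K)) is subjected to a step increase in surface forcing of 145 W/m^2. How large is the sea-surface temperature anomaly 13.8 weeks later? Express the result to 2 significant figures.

6.9 K

Areal heat capacity C = ρ c_p D = 1020 × 3900 × 24.3 = 9.67×10^7 J m⁻² K⁻¹.
τ = C / λ = 9.67×10^7 / 15.5 = 6.24×10^6 s.
Equilibrium anomaly ΔT_eq = F / λ = 145 / 15.5 = 9.35 K.
t = 13.8 weeks = 8.35×10^6 s, so t/τ = 1.34.
ΔT(t) = ΔT_eq (1 − e^(−t/τ)) = 9.35 × (1 − e^−1.34) = 6.90 K.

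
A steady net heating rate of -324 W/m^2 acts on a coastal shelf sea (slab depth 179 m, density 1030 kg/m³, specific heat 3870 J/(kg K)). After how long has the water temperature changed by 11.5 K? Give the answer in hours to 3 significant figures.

Areal heat capacity C = ρ c_p D = 1030 × 3870 × 179 = 7.14×10^8 J/(m^2 K).
Time required: Δt = C ΔT / F = 7.14×10^8 × -11.5 / -324 = 2.53×10^7 s.
In hours: 2.53×10^7 s / (3600 s/hour) = 7030 hours.

7030 hours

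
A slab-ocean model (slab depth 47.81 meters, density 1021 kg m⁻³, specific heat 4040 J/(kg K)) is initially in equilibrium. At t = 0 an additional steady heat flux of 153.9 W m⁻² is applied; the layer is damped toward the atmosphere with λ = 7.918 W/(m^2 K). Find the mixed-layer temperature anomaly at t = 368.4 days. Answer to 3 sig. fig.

Areal heat capacity C = ρ c_p D = 1021 × 4040 × 47.81 = 1.97×10^8 J m⁻² K⁻¹.
τ = C / λ = 1.97×10^8 / 7.918 = 2.49×10^7 s.
Equilibrium anomaly ΔT_eq = F / λ = 153.9 / 7.918 = 19.4 K.
t = 368.4 days = 3.18×10^7 s, so t/τ = 1.28.
ΔT(t) = ΔT_eq (1 − e^(−t/τ)) = 19.4 × (1 − e^−1.28) = 14.0 K.

14.0 K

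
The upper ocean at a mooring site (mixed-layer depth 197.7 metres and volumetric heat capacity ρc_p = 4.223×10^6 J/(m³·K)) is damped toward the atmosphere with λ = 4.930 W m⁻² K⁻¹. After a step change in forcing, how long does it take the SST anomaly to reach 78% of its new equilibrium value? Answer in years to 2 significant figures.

Areal heat capacity C = ρc_p × D = 4.223×10^6 × 197.7 = 8.35×10^8 J/(m²·K).
τ = C / λ = 8.35×10^8 / 4.930 = 1.69×10^8 s.
Fraction reached: 1 − e^(−t/τ) = 0.78 ⇒ t = −τ ln(1 − 0.78) = τ × 1.51.
t = 2.56×10^8 s = 8.13 years.

8.1 years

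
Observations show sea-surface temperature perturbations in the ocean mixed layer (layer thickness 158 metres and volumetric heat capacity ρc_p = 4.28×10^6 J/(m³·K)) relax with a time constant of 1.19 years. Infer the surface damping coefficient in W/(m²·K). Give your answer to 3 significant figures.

Areal heat capacity C = ρc_p × D = 4.28×10^6 × 158 = 6.76×10^8 J/(m^2 K).
τ = 1.19 years = 3.76×10^7 s.
λ = C / τ = 6.76×10^8 / 3.76×10^7 = 18.0 W/(m²·K).

18.0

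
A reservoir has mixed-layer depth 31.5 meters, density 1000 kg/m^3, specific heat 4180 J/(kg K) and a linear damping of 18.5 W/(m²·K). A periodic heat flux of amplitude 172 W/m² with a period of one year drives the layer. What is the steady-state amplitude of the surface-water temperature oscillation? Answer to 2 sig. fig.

5.4 K

Areal heat capacity C = ρ c_p D = 1000 × 4180 × 31.5 = 1.32×10^8 J/(m²·K).
Angular frequency ω = 2π / T = 2π / 3.15×10^7 s = 1.99×10^-7 s⁻¹.
√((Cω)² + λ²) = √((26.2)² + 18.5²) = 32.1 W/(m²·K).
Amplitude A = F₀ / √((Cω)²+λ²) = 172 / 32.1 = 5.36 K.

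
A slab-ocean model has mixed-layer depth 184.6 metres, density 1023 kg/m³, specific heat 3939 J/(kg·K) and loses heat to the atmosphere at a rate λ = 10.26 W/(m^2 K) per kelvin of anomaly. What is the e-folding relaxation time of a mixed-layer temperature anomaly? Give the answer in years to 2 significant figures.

Areal heat capacity C = ρ c_p D = 1023 × 3939 × 184.6 = 7.44×10^8 J/(m²·K).
Relaxation time τ = C / λ = 7.44×10^8 / 10.26 = 7.25×10^7 s.
In years: 7.25×10^7 s / (3.156×10^7 s/year) = 2.30 years.

2.3 years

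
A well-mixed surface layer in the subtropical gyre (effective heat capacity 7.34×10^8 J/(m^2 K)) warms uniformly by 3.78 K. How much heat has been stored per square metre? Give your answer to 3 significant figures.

Areal heat capacity C = 7.34×10^8 J/(m^2 K) (given).
ΔQ = C ΔT = 7.34×10^8 × 3.78 = 2.77×10^9 J/m².

2.77×10^9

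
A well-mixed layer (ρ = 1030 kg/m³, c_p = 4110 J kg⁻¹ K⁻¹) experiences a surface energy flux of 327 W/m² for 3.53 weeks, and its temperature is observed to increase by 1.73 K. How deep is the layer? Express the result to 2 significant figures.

95 m

Heat input Q = F Δt = 327 × 2.13×10^6 s = 6.98×10^8 J/m².
Required areal heat capacity C = Q / ΔT = 4.04×10^8 J/(m²·K).
Depth D = C / (ρ c_p) = 4.04×10^8 / (1030 × 4110) = 95.3 m.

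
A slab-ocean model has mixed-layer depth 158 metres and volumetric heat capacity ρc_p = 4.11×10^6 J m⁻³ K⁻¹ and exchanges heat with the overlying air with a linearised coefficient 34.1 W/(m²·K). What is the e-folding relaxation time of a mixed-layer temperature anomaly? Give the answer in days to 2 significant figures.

Areal heat capacity C = ρc_p × D = 4.11×10^6 × 158 = 6.49×10^8 J m⁻² K⁻¹.
Relaxation time τ = C / λ = 6.49×10^8 / 34.1 = 1.90×10^7 s.
In days: 1.90×10^7 s / (86400 s/day) = 220 days.

220 days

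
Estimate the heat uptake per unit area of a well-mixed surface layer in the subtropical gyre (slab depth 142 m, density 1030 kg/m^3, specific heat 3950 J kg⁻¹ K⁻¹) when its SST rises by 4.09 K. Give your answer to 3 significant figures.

2.36×10^9

Areal heat capacity C = ρ c_p D = 1030 × 3950 × 142 = 5.78×10^8 J/(m^2 K).
ΔQ = C ΔT = 5.78×10^8 × 4.09 = 2.36×10^9 J/m².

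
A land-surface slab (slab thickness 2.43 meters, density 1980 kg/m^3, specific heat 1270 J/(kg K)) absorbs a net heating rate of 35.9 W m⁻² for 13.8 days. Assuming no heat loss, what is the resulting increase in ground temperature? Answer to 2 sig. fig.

7.0 K

Areal heat capacity C = ρ c_p D = 1980 × 1270 × 2.43 = 6.11×10^6 J/(m²·K).
Net heat input Q = F Δt = 35.9 × (13.8 days × 86400 s/day) = 4.28×10^7 J/m².
ΔT = Q / C = 4.28×10^7 / 6.11×10^6 = 7.01 K.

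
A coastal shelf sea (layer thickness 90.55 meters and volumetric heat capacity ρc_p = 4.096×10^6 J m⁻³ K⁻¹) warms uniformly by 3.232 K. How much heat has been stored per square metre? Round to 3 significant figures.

1.20×10^9

Areal heat capacity C = ρc_p × D = 4.096×10^6 × 90.55 = 3.71×10^8 J m⁻² K⁻¹.
ΔQ = C ΔT = 3.71×10^8 × 3.232 = 1.20×10^9 J/m².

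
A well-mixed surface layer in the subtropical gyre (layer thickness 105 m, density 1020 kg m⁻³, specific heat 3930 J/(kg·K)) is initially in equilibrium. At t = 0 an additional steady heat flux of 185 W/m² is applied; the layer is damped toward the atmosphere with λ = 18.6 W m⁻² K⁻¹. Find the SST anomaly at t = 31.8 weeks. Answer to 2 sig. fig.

5.7 K

Areal heat capacity C = ρ c_p D = 1020 × 3930 × 105 = 4.21×10^8 J m⁻² K⁻¹.
τ = C / λ = 4.21×10^8 / 18.6 = 2.26×10^7 s.
Equilibrium anomaly ΔT_eq = F / λ = 185 / 18.6 = 9.95 K.
t = 31.8 weeks = 1.92×10^7 s, so t/τ = 0.850.
ΔT(t) = ΔT_eq (1 − e^(−t/τ)) = 9.95 × (1 − e^−0.850) = 5.69 K.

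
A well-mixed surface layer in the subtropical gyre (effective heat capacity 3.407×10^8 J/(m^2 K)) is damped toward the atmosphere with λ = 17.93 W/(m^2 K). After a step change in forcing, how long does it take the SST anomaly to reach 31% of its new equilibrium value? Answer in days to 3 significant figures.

81.6 days

Areal heat capacity C = 3.407×10^8 J/(m^2 K) (given).
τ = C / λ = 3.41×10^8 / 17.93 = 1.90×10^7 s.
Fraction reached: 1 − e^(−t/τ) = 0.31 ⇒ t = −τ ln(1 − 0.31) = τ × 0.371.
t = 7.05×10^6 s = 81.6 days.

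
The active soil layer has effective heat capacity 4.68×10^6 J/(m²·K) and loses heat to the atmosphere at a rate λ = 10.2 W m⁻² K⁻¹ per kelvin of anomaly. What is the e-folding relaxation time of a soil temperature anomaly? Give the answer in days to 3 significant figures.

Areal heat capacity C = 4.68×10^6 J/(m²·K) (given).
Relaxation time τ = C / λ = 4.68×10^6 / 10.2 = 4.59×10^5 s.
In days: 4.59×10^5 s / (86400 s/day) = 5.31 days.

5.31 days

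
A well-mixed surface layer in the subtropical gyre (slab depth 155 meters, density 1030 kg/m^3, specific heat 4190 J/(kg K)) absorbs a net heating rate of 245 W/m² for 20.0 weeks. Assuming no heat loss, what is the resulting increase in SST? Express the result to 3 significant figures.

4.43 K

Areal heat capacity C = ρ c_p D = 1030 × 4190 × 155 = 6.69×10^8 J/(m^2 K).
Net heat input Q = F Δt = 245 × (20.0 weeks × 6.048×10^5 s/week) = 2.96×10^9 J/m².
ΔT = Q / C = 2.96×10^9 / 6.69×10^8 = 4.43 K.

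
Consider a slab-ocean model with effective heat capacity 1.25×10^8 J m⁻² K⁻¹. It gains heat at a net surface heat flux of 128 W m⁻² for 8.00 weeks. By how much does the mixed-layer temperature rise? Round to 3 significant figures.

Areal heat capacity C = 1.25×10^8 J m⁻² K⁻¹ (given).
Net heat input Q = F Δt = 128 × (8.00 weeks × 6.048×10^5 s/week) = 6.19×10^8 J/m².
ΔT = Q / C = 6.19×10^8 / 1.25×10^8 = 4.95 K.

4.95 K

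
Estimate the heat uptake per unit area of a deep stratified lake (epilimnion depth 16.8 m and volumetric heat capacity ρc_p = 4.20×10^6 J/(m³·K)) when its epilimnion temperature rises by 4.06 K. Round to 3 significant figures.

Areal heat capacity C = ρc_p × D = 4.20×10^6 × 16.8 = 7.06×10^7 J m⁻² K⁻¹.
ΔQ = C ΔT = 7.06×10^7 × 4.06 = 2.86×10^8 J/m².

2.86×10^8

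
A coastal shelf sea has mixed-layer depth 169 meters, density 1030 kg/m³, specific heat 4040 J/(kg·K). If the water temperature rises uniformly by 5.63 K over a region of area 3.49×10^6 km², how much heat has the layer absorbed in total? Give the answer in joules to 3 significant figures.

1.38×10^22 J

Areal heat capacity C = ρ c_p D = 1030 × 4040 × 169 = 7.03×10^8 J/(m^2 K).
Heat per unit area: q = C ΔT = 7.03×10^8 × 5.63 = 3.96×10^9 J/m².
Total heat: Q = q × A = 3.96×10^9 × (3.49×10^6 × 10⁶ m²) = 1.38×10^22 J.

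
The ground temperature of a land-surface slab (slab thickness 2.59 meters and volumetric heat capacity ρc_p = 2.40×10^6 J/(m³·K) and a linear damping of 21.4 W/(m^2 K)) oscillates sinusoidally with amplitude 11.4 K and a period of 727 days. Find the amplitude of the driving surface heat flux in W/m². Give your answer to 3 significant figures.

244

Areal heat capacity C = ρc_p × D = 2.40×10^6 × 2.59 = 6.22×10^6 J m⁻² K⁻¹.
ω = 2π / 6.28×10^7 s = 1.00×10^-7 s⁻¹.
√((Cω)² + λ²) = √((0.622)² + 21.4²) = 21.4 W/(m²·K).
F₀ = A × √((Cω)²+λ²) = 11.4 × 21.4 = 244 W/m².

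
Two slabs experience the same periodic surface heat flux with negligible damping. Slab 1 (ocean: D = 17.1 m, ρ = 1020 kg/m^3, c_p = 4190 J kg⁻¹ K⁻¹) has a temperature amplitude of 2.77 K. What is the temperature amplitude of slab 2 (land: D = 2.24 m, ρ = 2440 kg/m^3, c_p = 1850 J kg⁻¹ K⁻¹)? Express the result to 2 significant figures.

20 K

C_ocean = 7.31×10^7 J/(m²·K); C_land = 1.01×10^7 J/(m²·K).
A ∝ 1/C ⇒ A_land = A_ocean × C_ocean/C_land = 2.77 × 7.23 = 20.0 K.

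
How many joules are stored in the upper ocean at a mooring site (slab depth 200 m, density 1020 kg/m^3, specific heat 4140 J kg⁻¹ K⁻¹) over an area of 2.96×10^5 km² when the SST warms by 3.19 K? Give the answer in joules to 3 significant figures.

7.97×10^20 J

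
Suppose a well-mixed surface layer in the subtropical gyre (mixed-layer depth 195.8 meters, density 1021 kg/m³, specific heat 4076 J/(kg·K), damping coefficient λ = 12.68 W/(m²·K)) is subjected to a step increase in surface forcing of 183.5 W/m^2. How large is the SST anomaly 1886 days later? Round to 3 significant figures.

13.3 K

Areal heat capacity C = ρ c_p D = 1021 × 4076 × 195.8 = 8.15×10^8 J m⁻² K⁻¹.
τ = C / λ = 8.15×10^8 / 12.68 = 6.43×10^7 s.
Equilibrium anomaly ΔT_eq = F / λ = 183.5 / 12.68 = 14.5 K.
t = 1886 days = 1.63×10^8 s, so t/τ = 2.54.
ΔT(t) = ΔT_eq (1 − e^(−t/τ)) = 14.5 × (1 − e^−2.54) = 13.3 K.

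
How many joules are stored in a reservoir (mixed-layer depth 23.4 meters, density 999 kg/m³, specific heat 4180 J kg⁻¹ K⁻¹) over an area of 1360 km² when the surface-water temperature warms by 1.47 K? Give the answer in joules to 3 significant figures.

1.95×10^17 J

Areal heat capacity C = ρ c_p D = 999 × 4180 × 23.4 = 9.77×10^7 J/(m²·K).
Heat per unit area: q = C ΔT = 9.77×10^7 × 1.47 = 1.44×10^8 J/m².
Total heat: Q = q × A = 1.44×10^8 × (1360 × 10⁶ m²) = 1.95×10^17 J.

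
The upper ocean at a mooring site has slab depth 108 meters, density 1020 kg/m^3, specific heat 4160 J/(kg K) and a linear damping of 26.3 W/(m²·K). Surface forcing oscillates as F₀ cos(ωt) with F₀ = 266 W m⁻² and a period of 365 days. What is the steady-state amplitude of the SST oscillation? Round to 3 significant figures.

Areal heat capacity C = ρ c_p D = 1020 × 4160 × 108 = 4.58×10^8 J/(m^2 K).
Angular frequency ω = 2π / T = 2π / 3.15×10^7 s = 1.99×10^-7 s⁻¹.
√((Cω)² + λ²) = √((91.3)² + 26.3²) = 95.0 W/(m²·K).
Amplitude A = F₀ / √((Cω)²+λ²) = 266 / 95.0 = 2.80 K.

2.80 K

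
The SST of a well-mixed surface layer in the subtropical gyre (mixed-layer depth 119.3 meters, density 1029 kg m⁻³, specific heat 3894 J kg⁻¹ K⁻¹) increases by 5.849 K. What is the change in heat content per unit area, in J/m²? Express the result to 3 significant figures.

2.80×10^9

Areal heat capacity C = ρ c_p D = 1029 × 3894 × 119.3 = 4.78×10^8 J/(m²·K).
ΔQ = C ΔT = 4.78×10^8 × 5.849 = 2.80×10^9 J/m².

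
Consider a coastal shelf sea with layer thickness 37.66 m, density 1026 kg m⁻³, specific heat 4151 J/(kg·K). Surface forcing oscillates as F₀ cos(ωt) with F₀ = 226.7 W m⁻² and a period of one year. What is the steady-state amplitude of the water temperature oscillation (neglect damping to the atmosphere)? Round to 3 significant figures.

7.09 K

Areal heat capacity C = ρ c_p D = 1026 × 4151 × 37.66 = 1.60×10^8 J/(m²·K).
Angular frequency ω = 2π / T = 2π / 3.15×10^7 s = 1.99×10^-7 s⁻¹.
Cω = 1.60×10^8 × 1.99×10^-7 = 32.0 W/(m²·K).
Amplitude A = F₀ / (Cω) = 226.7 / 32.0 = 7.09 K.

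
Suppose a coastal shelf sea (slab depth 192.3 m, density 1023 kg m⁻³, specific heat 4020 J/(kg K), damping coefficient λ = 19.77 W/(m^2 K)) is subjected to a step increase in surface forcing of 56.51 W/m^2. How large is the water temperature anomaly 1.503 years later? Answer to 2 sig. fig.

2.0 K

Areal heat capacity C = ρ c_p D = 1023 × 4020 × 192.3 = 7.91×10^8 J/(m^2 K).
τ = C / λ = 7.91×10^8 / 19.77 = 4.00×10^7 s.
Equilibrium anomaly ΔT_eq = F / λ = 56.51 / 19.77 = 2.86 K.
t = 1.503 years = 4.74×10^7 s, so t/τ = 1.19.
ΔT(t) = ΔT_eq (1 − e^(−t/τ)) = 2.86 × (1 − e^−1.19) = 1.99 K.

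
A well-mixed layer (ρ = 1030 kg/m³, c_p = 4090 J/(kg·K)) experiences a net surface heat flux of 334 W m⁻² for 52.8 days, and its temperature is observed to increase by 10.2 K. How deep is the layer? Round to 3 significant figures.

35.5 m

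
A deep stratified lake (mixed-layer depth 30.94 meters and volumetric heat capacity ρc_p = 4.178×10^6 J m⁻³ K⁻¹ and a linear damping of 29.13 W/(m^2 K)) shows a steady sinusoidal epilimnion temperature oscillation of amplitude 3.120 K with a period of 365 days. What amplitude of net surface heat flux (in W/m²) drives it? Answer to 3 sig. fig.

Areal heat capacity C = ρc_p × D = 4.178×10^6 × 30.94 = 1.29×10^8 J/(m²·K).
ω = 2π / 3.15×10^7 s = 1.99×10^-7 s⁻¹.
√((Cω)² + λ²) = √((25.8)² + 29.13²) = 38.9 W/(m²·K).
F₀ = A × √((Cω)²+λ²) = 3.120 × 38.9 = 121 W/m².

121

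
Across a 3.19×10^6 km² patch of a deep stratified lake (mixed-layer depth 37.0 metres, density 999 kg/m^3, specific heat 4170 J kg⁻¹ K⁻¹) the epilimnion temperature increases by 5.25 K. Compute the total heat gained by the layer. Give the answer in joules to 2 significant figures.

2.6×10^21 J

Areal heat capacity C = ρ c_p D = 999 × 4170 × 37.0 = 1.54×10^8 J/(m^2 K).
Heat per unit area: q = C ΔT = 1.54×10^8 × 5.25 = 8.09×10^8 J/m².
Total heat: Q = q × A = 8.09×10^8 × (3.19×10^6 × 10⁶ m²) = 2.58×10^21 J.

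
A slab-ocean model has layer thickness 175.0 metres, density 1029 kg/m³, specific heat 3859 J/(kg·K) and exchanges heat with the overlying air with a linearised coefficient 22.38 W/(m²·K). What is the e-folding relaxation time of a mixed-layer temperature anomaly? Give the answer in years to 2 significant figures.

0.98 years

Areal heat capacity C = ρ c_p D = 1029 × 3859 × 175.0 = 6.95×10^8 J/(m^2 K).
Relaxation time τ = C / λ = 6.95×10^8 / 22.38 = 3.11×10^7 s.
In years: 3.11×10^7 s / (3.156×10^7 s/year) = 0.984 years.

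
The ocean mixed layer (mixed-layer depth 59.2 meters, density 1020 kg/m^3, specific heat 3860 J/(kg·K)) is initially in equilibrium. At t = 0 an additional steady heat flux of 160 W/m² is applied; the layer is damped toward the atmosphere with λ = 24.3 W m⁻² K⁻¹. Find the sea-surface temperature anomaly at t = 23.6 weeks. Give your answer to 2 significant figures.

Areal heat capacity C = ρ c_p D = 1020 × 3860 × 59.2 = 2.33×10^8 J/(m²·K).
τ = C / λ = 2.33×10^8 / 24.3 = 9.59×10^6 s.
Equilibrium anomaly ΔT_eq = F / λ = 160 / 24.3 = 6.58 K.
t = 23.6 weeks = 1.43×10^7 s, so t/τ = 1.49.
ΔT(t) = ΔT_eq (1 − e^(−t/τ)) = 6.58 × (1 − e^−1.49) = 5.10 K.

5.1 K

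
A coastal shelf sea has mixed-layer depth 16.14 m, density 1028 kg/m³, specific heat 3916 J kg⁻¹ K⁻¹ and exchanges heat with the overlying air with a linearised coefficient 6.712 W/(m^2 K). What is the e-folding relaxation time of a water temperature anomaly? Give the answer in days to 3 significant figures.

112 days

Areal heat capacity C = ρ c_p D = 1028 × 3916 × 16.14 = 6.50×10^7 J/(m^2 K).
Relaxation time τ = C / λ = 6.50×10^7 / 6.712 = 9.68×10^6 s.
In days: 9.68×10^6 s / (86400 s/day) = 112 days.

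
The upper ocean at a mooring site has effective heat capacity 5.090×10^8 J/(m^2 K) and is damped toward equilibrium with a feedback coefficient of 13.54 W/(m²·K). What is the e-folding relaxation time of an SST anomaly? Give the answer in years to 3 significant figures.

1.19 years

Areal heat capacity C = 5.090×10^8 J/(m^2 K) (given).
Relaxation time τ = C / λ = 5.09×10^8 / 13.54 = 3.76×10^7 s.
In years: 3.76×10^7 s / (3.156×10^7 s/year) = 1.19 years.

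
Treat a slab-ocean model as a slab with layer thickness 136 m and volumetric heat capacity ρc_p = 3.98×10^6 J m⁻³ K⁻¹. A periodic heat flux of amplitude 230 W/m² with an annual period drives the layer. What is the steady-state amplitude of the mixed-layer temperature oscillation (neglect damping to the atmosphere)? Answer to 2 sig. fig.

2.1 K

Areal heat capacity C = ρc_p × D = 3.98×10^6 × 136 = 5.41×10^8 J/(m²·K).
Angular frequency ω = 2π / T = 2π / 3.15×10^7 s = 1.99×10^-7 s⁻¹.
Cω = 5.41×10^8 × 1.99×10^-7 = 108 W/(m²·K).
Amplitude A = F₀ / (Cω) = 230 / 108 = 2.13 K.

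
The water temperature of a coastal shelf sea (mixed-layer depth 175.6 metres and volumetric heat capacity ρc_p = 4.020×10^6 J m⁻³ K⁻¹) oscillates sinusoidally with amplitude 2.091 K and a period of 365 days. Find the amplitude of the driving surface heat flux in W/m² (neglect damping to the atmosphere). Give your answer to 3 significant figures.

294

Areal heat capacity C = ρc_p × D = 4.020×10^6 × 175.6 = 7.06×10^8 J/(m^2 K).
ω = 2π / 3.15×10^7 s = 1.99×10^-7 s⁻¹.
Cω = 7.06×10^8 × 1.99×10^-7 = 141 W/(m²·K).
F₀ = A × Cω = 2.091 × 141 = 294 W/m².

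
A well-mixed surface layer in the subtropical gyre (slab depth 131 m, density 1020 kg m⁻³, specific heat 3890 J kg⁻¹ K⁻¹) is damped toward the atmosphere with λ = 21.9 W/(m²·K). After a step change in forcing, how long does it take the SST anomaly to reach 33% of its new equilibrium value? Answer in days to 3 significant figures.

110 days

Areal heat capacity C = ρ c_p D = 1020 × 3890 × 131 = 5.20×10^8 J/(m^2 K).
τ = C / λ = 5.20×10^8 / 21.9 = 2.37×10^7 s.
Fraction reached: 1 − e^(−t/τ) = 0.33 ⇒ t = −τ ln(1 − 0.33) = τ × 0.400.
t = 9.51×10^6 s = 110 days.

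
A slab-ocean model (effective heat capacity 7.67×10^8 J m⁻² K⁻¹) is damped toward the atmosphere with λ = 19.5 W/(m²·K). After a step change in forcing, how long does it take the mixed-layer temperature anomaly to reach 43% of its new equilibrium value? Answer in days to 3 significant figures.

Areal heat capacity C = 7.67×10^8 J m⁻² K⁻¹ (given).
τ = C / λ = 7.67×10^8 / 19.5 = 3.93×10^7 s.
Fraction reached: 1 − e^(−t/τ) = 0.43 ⇒ t = −τ ln(1 − 0.43) = τ × 0.562.
t = 2.21×10^7 s = 256 days.

256 days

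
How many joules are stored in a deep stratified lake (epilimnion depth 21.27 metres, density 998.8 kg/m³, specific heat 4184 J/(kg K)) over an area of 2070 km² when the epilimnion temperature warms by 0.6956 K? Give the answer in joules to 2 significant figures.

1.3×10^17 J

Areal heat capacity C = ρ c_p D = 998.8 × 4184 × 21.27 = 8.89×10^7 J m⁻² K⁻¹.
Heat per unit area: q = C ΔT = 8.89×10^7 × 0.6956 = 6.18×10^7 J/m².
Total heat: Q = q × A = 6.18×10^7 × (2070 × 10⁶ m²) = 1.28×10^17 J.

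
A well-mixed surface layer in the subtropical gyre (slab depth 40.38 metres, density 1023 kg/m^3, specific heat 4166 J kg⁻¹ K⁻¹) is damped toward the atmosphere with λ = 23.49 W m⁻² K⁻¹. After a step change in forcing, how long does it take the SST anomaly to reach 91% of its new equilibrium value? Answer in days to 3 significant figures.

Areal heat capacity C = ρ c_p D = 1023 × 4166 × 40.38 = 1.72×10^8 J/(m²·K).
τ = C / λ = 1.72×10^8 / 23.49 = 7.33×10^6 s.
Fraction reached: 1 − e^(−t/τ) = 0.91 ⇒ t = −τ ln(1 − 0.91) = τ × 2.41.
t = 1.76×10^7 s = 204 days.

204 days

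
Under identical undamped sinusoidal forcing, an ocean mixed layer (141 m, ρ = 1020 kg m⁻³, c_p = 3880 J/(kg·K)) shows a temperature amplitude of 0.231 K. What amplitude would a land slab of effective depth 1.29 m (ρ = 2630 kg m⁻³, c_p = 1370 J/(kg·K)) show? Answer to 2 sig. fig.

C_ocean = 5.58×10^8 J/(m²·K); C_land = 4.65×10^6 J/(m²·K).
A ∝ 1/C ⇒ A_land = A_ocean × C_ocean/C_land = 0.231 × 120 = 27.7 K.

28 K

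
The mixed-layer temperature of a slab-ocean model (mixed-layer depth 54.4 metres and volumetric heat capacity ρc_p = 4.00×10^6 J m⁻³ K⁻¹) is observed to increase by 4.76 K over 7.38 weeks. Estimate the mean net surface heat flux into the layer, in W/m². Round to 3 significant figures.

232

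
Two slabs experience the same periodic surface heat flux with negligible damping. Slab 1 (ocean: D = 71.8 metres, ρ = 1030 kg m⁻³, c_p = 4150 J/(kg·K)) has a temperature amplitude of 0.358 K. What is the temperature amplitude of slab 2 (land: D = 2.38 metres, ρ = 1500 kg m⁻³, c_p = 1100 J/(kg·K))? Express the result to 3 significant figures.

C_ocean = 3.07×10^8 J/(m²·K); C_land = 3.93×10^6 J/(m²·K).
A ∝ 1/C ⇒ A_land = A_ocean × C_ocean/C_land = 0.358 × 78.2 = 28.0 K.

28.0 K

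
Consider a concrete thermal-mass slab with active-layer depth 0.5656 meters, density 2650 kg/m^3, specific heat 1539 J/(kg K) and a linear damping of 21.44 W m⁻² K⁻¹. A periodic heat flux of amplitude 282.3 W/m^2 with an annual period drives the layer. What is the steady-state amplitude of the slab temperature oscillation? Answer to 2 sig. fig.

Areal heat capacity C = ρ c_p D = 2650 × 1539 × 0.5656 = 2.31×10^6 J/(m^2 K).
Angular frequency ω = 2π / T = 2π / 3.15×10^7 s = 1.99×10^-7 s⁻¹.
√((Cω)² + λ²) = √((0.460)² + 21.44²) = 21.4 W/(m²·K).
Amplitude A = F₀ / √((Cω)²+λ²) = 282.3 / 21.4 = 13.2 K.

13 K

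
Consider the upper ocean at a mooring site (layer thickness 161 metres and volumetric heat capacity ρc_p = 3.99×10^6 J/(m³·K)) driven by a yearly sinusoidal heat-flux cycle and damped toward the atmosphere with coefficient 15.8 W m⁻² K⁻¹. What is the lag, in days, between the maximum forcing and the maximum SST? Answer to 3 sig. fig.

84.1 days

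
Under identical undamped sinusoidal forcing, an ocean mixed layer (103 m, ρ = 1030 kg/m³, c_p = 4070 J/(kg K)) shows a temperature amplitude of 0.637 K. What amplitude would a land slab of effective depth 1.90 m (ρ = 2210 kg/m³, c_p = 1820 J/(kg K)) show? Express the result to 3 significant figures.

C_ocean = 4.32×10^8 J/(m²·K); C_land = 7.64×10^6 J/(m²·K).
A ∝ 1/C ⇒ A_land = A_ocean × C_ocean/C_land = 0.637 × 56.5 = 36.0 K.

36.0 K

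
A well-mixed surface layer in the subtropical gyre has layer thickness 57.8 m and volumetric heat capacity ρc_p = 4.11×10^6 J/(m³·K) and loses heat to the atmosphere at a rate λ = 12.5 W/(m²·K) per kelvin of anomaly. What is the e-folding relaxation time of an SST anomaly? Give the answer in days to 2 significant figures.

Areal heat capacity C = ρc_p × D = 4.11×10^6 × 57.8 = 2.38×10^8 J/(m^2 K).
Relaxation time τ = C / λ = 2.38×10^8 / 12.5 = 1.90×10^7 s.
In days: 1.90×10^7 s / (86400 s/day) = 220 days.

220 days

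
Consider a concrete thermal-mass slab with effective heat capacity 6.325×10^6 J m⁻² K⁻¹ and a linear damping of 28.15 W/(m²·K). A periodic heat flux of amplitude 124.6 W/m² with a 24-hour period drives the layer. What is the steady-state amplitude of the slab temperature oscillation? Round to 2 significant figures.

0.27 K

Areal heat capacity C = 6.325×10^6 J m⁻² K⁻¹ (given).
Angular frequency ω = 2π / T = 2π / 86400 s = 7.27×10^-5 s⁻¹.
√((Cω)² + λ²) = √((460)² + 28.15²) = 461 W/(m²·K).
Amplitude A = F₀ / √((Cω)²+λ²) = 124.6 / 461 = 0.270 K.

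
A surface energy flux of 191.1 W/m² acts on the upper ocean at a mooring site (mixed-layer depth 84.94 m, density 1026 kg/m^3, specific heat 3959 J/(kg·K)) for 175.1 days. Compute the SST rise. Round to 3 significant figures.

8.38 K

Areal heat capacity C = ρ c_p D = 1026 × 3959 × 84.94 = 3.45×10^8 J m⁻² K⁻¹.
Net heat input Q = F Δt = 191.1 × (175.1 days × 86400 s/day) = 2.89×10^9 J/m².
ΔT = Q / C = 2.89×10^9 / 3.45×10^8 = 8.38 K.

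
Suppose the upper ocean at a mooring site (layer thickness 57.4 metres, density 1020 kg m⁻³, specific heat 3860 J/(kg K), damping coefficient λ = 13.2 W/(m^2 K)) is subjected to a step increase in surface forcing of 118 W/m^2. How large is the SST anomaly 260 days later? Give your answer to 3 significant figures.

Areal heat capacity C = ρ c_p D = 1020 × 3860 × 57.4 = 2.26×10^8 J/(m²·K).
τ = C / λ = 2.26×10^8 / 13.2 = 1.71×10^7 s.
Equilibrium anomaly ΔT_eq = F / λ = 118 / 13.2 = 8.94 K.
t = 260 days = 2.25×10^7 s, so t/τ = 1.31.
ΔT(t) = ΔT_eq (1 − e^(−t/τ)) = 8.94 × (1 − e^−1.31) = 6.53 K.

6.53 K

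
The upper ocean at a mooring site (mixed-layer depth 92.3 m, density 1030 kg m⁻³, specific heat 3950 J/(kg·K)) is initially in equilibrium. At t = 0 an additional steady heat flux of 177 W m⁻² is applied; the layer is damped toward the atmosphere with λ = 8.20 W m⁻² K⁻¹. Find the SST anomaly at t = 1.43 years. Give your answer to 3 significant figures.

Areal heat capacity C = ρ c_p D = 1030 × 3950 × 92.3 = 3.76×10^8 J m⁻² K⁻¹.
τ = C / λ = 3.76×10^8 / 8.20 = 4.58×10^7 s.
Equilibrium anomaly ΔT_eq = F / λ = 177 / 8.20 = 21.6 K.
t = 1.43 years = 4.51×10^7 s, so t/τ = 0.985.
ΔT(t) = ΔT_eq (1 − e^(−t/τ)) = 21.6 × (1 − e^−0.985) = 13.5 K.

13.5 K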